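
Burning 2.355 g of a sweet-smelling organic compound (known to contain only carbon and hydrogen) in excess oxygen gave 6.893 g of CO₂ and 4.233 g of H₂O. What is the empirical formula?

mol C = 6.893 g CO₂ ÷ 44.009 g/mol = 0.15663 mol
mol H = 2 × 4.233 g H₂O ÷ 18.015 g/mol = 0.46994 mol
Divide by the smallest (0.15663 mol): C 1.000, H 3.000

CH3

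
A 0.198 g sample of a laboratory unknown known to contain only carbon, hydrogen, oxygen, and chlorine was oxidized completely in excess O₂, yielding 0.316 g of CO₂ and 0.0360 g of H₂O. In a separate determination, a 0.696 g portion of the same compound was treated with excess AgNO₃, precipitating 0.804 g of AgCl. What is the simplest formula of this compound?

mol C = 0.316 g CO₂ ÷ 44.009 g/mol = 0.007180 mol
mol H = 2 × 0.0360 g H₂O ÷ 18.015 g/mol = 0.003997 mol
From the AgCl data: mol Cl per gram of compound = (0.804 ÷ 143.318) ÷ 0.696 = 0.008060 mol/g, so in the 0.198 g combustion sample mol Cl = 0.001596 mol
mass O = 0.198 − (0.08624 + 0.004029 + 0.05658) = 0.05115 g → mol O = 0.05115 ÷ 15.999 = 0.003197 mol
Divide by the smallest (0.001596 mol): C 4.499, H 2.504, Cl 1.000, O 2.003
Multiplying each by 2 gives whole numbers: C 9.00, H 5.01, Cl 2.00, O 4.01

C9H5Cl2O4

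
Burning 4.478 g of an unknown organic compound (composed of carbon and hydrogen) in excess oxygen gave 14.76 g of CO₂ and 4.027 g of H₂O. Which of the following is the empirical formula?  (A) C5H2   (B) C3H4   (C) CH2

mol C = 14.76 g CO₂ ÷ 44.009 g/mol = 0.33539 mol
mol H = 2 × 4.027 g H₂O ÷ 18.015 g/mol = 0.44707 mol
Divide by the smallest (0.33539 mol): C 1.000, H 1.333
Multiplying each by 3 gives whole numbers: C 3.00, H 4.00

(B) C3H4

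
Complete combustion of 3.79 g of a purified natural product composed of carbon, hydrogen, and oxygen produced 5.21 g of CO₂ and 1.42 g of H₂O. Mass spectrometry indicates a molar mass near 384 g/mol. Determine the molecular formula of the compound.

mol C = 5.21 g CO₂ ÷ 44.009 g/mol = 0.1184 mol
mol H = 2 × 1.42 g H₂O ÷ 18.015 g/mol = 0.1576 mol
mass O = 3.79 − (1.422 + 0.1589) = 2.209 g → mol O = 2.209 ÷ 15.999 = 0.1381 mol
Divide by the smallest (0.1184 mol): C 1.000, H 1.332, O 1.166
Multiplying each by 6 gives whole numbers: C 6.00, H 7.99, O 7.00
Empirical formula: C6H8O7
Empirical-formula mass = 192.12 g/mol; 384 ÷ 192.12 ≈ 2, so the molecular formula is C12H16O14.

C12H16O14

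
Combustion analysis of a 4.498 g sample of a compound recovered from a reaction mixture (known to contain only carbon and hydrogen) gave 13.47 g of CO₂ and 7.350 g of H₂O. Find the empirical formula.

C3H8

mol C = 13.47 g CO₂ ÷ 44.009 g/mol = 0.30607 mol
mol H = 2 × 7.350 g H₂O ÷ 18.015 g/mol = 0.81599 mol
Divide by the smallest (0.30607 mol): C 1.000, H 2.666
Multiplying each by 3 gives whole numbers: C 3.00, H 8.00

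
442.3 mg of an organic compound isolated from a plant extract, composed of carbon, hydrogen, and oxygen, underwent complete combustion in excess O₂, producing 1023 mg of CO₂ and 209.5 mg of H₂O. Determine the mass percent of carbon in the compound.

63.12%

mol C = 1.023 g CO₂ ÷ 44.009 g/mol = 0.023245 mol
mol H = 2 × 0.2095 g H₂O ÷ 18.015 g/mol = 0.023258 mol
mass O = 0.4423 − (0.27920 + 0.023444) = 0.13966 g → mol O = 0.13966 ÷ 15.999 = 0.0087291 mol
mass % C = 0.27920 g ÷ 0.4423 g × 100%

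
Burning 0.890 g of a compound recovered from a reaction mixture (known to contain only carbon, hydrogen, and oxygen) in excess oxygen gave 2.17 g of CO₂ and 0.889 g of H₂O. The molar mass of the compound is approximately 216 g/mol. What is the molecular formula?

C12H24O3

mol C = 2.17 g CO₂ ÷ 44.009 g/mol = 0.04931 mol
mol H = 2 × 0.889 g H₂O ÷ 18.015 g/mol = 0.09870 mol
mass O = 0.890 − (0.5922 + 0.09949) = 0.1983 g → mol O = 0.1983 ÷ 15.999 = 0.01239 mol
Divide by the smallest (0.01239 mol): C 3.979, H 7.964, O 1.000
Empirical formula: C4H8O
Empirical-formula mass = 72.11 g/mol; 216 ÷ 72.11 ≈ 3, so the molecular formula is C12H24O3.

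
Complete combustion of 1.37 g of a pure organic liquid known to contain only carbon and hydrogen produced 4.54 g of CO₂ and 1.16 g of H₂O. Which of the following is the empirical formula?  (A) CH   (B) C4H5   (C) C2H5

mol C = 4.54 g CO₂ ÷ 44.009 g/mol = 0.1032 mol
mol H = 2 × 1.16 g H₂O ÷ 18.015 g/mol = 0.1288 mol
Divide by the smallest (0.1032 mol): C 1.000, H 1.248
Multiplying each by 4 gives whole numbers: C 4.00, H 4.99

(B) C4H5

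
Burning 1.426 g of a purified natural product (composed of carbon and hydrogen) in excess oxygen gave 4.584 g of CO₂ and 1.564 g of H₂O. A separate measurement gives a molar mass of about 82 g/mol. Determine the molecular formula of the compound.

C6H10

mol C = 4.584 g CO₂ ÷ 44.009 g/mol = 0.10416 mol
mol H = 2 × 1.564 g H₂O ÷ 18.015 g/mol = 0.17363 mol
Divide by the smallest (0.10416 mol): C 1.000, H 1.667
Multiplying each by 3 gives whole numbers: C 3.00, H 5.00
Empirical formula: C3H5
Empirical-formula mass = 41.07 g/mol; 82 ÷ 41.07 ≈ 2, so the molecular formula is C6H10.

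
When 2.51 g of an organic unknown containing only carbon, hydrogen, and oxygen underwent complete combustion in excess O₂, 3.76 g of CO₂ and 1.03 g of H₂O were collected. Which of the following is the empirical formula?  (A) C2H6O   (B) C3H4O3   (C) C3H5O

mol C = 3.76 g CO₂ ÷ 44.009 g/mol = 0.08544 mol
mol H = 2 × 1.03 g H₂O ÷ 18.015 g/mol = 0.1143 mol
mass O = 2.51 − (1.026 + 0.1153) = 1.369 g → mol O = 1.369 ÷ 15.999 = 0.08554 mol
Divide by the smallest (0.08544 mol): C 1.000, H 1.338, O 1.001
Multiplying each by 3 gives whole numbers: C 3.00, H 4.02, O 3.00

(B) C3H4O3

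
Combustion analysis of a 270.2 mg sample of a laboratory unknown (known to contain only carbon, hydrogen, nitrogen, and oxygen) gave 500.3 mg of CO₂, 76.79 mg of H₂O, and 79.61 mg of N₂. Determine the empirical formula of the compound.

mol C = 0.5003 g CO₂ ÷ 44.009 g/mol = 0.011368 mol
mol H = 2 × 0.07679 g H₂O ÷ 18.015 g/mol = 0.0085251 mol
mol N = 2 × 0.07961 g N₂ ÷ 28.014 g/mol = 0.0056836 mol
mass O = 0.2702 − (0.13654 + 0.0085933 + 0.079610) = 0.045454 g → mol O = 0.045454 ÷ 15.999 = 0.0028411 mol
Divide by the smallest (0.0028411 mol): C 4.001, H 3.001, N 2.001, O 1.000

C4H3N2O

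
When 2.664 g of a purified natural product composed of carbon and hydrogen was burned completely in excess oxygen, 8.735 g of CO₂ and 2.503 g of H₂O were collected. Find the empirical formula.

mol C = 8.735 g CO₂ ÷ 44.009 g/mol = 0.19848 mol
mol H = 2 × 2.503 g H₂O ÷ 18.015 g/mol = 0.27788 mol
Divide by the smallest (0.19848 mol): C 1.000, H 1.400
Multiplying each by 5 gives whole numbers: C 5.00, H 7.00

C5H7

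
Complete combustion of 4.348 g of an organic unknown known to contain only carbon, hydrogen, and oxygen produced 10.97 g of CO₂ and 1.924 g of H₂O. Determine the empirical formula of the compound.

mol C = 10.97 g CO₂ ÷ 44.009 g/mol = 0.24927 mol
mol H = 2 × 1.924 g H₂O ÷ 18.015 g/mol = 0.21360 mol
mass O = 4.348 − (2.9939 + 0.21531) = 1.1387 g → mol O = 1.1387 ÷ 15.999 = 0.071176 mol
Divide by the smallest (0.071176 mol): C 3.502, H 3.001, O 1.000
Multiplying each by 2 gives whole numbers: C 7.00, H 6.00, O 2.00

C7H6O2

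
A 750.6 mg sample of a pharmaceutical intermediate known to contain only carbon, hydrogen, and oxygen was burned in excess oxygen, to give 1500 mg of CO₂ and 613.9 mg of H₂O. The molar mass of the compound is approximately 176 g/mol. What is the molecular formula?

mol C = 1.500 g CO₂ ÷ 44.009 g/mol = 0.034084 mol
mol H = 2 × 0.6139 g H₂O ÷ 18.015 g/mol = 0.068154 mol
mass O = 0.7506 − (0.40938 + 0.068700) = 0.27252 g → mol O = 0.27252 ÷ 15.999 = 0.017033 mol
Divide by the smallest (0.017033 mol): C 2.001, H 4.001, O 1.000
Empirical formula: C2H4O
Empirical-formula mass = 44.05 g/mol; 176 ÷ 44.05 ≈ 4, so the molecular formula is C8H16O4.

C8H16O4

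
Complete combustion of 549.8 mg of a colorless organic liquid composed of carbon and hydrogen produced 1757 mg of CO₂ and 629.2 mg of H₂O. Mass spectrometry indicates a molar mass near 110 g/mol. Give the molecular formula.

mol C = 1.757 g CO₂ ÷ 44.009 g/mol = 0.039924 mol
mol H = 2 × 0.6292 g H₂O ÷ 18.015 g/mol = 0.069853 mol
Divide by the smallest (0.039924 mol): C 1.000, H 1.750
Multiplying each by 4 gives whole numbers: C 4.00, H 7.00
Empirical formula: C4H7
Empirical-formula mass = 55.10 g/mol; 110 ÷ 55.10 ≈ 2, so the molecular formula is C8H14.

C8H14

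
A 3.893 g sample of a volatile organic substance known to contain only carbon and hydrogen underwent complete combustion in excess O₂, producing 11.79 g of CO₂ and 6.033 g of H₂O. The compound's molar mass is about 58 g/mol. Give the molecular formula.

C4H10

mol C = 11.79 g CO₂ ÷ 44.009 g/mol = 0.26790 mol
mol H = 2 × 6.033 g H₂O ÷ 18.015 g/mol = 0.66978 mol
Divide by the smallest (0.26790 mol): C 1.000, H 2.500
Multiplying each by 2 gives whole numbers: C 2.00, H 5.00
Empirical formula: C2H5
Empirical-formula mass = 29.06 g/mol; 58 ÷ 29.06 ≈ 2, so the molecular formula is C4H10.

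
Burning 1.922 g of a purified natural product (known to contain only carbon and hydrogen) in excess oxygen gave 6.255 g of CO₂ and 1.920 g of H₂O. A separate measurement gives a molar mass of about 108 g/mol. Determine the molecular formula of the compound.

mol C = 6.255 g CO₂ ÷ 44.009 g/mol = 0.14213 mol
mol H = 2 × 1.920 g H₂O ÷ 18.015 g/mol = 0.21316 mol
Divide by the smallest (0.14213 mol): C 1.000, H 1.500
Multiplying each by 2 gives whole numbers: C 2.00, H 3.00
Empirical formula: C2H3
Empirical-formula mass = 27.05 g/mol; 108 ÷ 27.05 ≈ 4, so the molecular formula is C8H12.

C8H12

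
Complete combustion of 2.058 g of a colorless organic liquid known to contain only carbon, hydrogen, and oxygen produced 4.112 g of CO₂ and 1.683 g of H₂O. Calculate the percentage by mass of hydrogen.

9.15%

mol C = 4.112 g CO₂ ÷ 44.009 g/mol = 0.093435 mol
mol H = 2 × 1.683 g H₂O ÷ 18.015 g/mol = 0.18684 mol
mass O = 2.058 − (1.1223 + 0.18834) = 0.74741 g → mol O = 0.74741 ÷ 15.999 = 0.046716 mol
mass % H = 0.18834 g ÷ 2.058 g × 100%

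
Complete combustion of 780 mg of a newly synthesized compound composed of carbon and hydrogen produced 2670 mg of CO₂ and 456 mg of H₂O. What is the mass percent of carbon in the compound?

mol C = 2.67 g CO₂ ÷ 44.009 g/mol = 0.06067 mol
mol H = 2 × 0.456 g H₂O ÷ 18.015 g/mol = 0.05062 mol
mass % C = 0.7287 g ÷ 0.780 g × 100%

93.4%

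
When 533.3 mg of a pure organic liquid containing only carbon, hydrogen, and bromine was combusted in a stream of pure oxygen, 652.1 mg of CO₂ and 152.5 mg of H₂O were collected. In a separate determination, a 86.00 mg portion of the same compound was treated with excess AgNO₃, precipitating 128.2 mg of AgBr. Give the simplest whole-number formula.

C7H8Br2

mol C = 0.6521 g CO₂ ÷ 44.009 g/mol = 0.014817 mol
mol H = 2 × 0.1525 g H₂O ÷ 18.015 g/mol = 0.016930 mol
From the AgBr data: mol Br per gram of compound = (0.1282 ÷ 187.772) ÷ 0.08600 = 0.0079389 mol/g, so in the 0.5333 g combustion sample mol Br = 0.0042338 mol
Divide by the smallest (0.0042338 mol): C 3.500, H 3.999, Br 1.000
Multiplying each by 2 gives whole numbers: C 7.00, H 8.00, Br 2.00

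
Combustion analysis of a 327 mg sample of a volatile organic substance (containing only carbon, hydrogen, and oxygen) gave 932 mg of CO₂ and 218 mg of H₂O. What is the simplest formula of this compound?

C7H8O

mol C = 0.932 g CO₂ ÷ 44.009 g/mol = 0.02118 mol
mol H = 2 × 0.218 g H₂O ÷ 18.015 g/mol = 0.02420 mol
mass O = 0.327 − (0.2544 + 0.02440) = 0.04824 g → mol O = 0.04824 ÷ 15.999 = 0.003015 mol
Divide by the smallest (0.003015 mol): C 7.023, H 8.026, O 1.000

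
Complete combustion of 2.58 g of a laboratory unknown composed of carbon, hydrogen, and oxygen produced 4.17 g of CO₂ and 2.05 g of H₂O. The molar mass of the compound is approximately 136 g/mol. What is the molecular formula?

mol C = 4.17 g CO₂ ÷ 44.009 g/mol = 0.09475 mol
mol H = 2 × 2.05 g H₂O ÷ 18.015 g/mol = 0.2276 mol
mass O = 2.58 − (1.138 + 0.2294) = 1.213 g → mol O = 1.213 ÷ 15.999 = 0.07579 mol
Divide by the smallest (0.07579 mol): C 1.250, H 3.003, O 1.000
Multiplying each by 4 gives whole numbers: C 5.00, H 12.01, O 4.00
Empirical formula: C5H12O4
Empirical-formula mass = 136.15 g/mol; 136 ÷ 136.15 ≈ 1, so the molecular formula is C5H12O4.

C5H12O4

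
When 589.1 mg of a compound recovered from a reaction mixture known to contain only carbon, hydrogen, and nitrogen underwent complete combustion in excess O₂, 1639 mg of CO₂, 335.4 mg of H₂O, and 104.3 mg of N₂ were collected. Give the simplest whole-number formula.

C5H5N

mol C = 1.639 g CO₂ ÷ 44.009 g/mol = 0.037242 mol
mol H = 2 × 0.3354 g H₂O ÷ 18.015 g/mol = 0.037236 mol
mol N = 2 × 0.1043 g N₂ ÷ 28.014 g/mol = 0.0074463 mol
Divide by the smallest (0.0074463 mol): C 5.001, H 5.001, N 1.000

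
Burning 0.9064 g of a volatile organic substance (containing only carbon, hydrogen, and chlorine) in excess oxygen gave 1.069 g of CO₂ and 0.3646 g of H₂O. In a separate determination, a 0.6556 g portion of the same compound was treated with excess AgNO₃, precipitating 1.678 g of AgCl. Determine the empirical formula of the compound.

mol C = 1.069 g CO₂ ÷ 44.009 g/mol = 0.024290 mol
mol H = 2 × 0.3646 g H₂O ÷ 18.015 g/mol = 0.040477 mol
From the AgCl data: mol Cl per gram of compound = (1.678 ÷ 143.318) ÷ 0.6556 = 0.017859 mol/g, so in the 0.9064 g combustion sample mol Cl = 0.016187 mol
Divide by the smallest (0.016187 mol): C 1.501, H 2.501, Cl 1.000
Multiplying each by 2 gives whole numbers: C 3.00, H 5.00, Cl 2.00

C3H5Cl2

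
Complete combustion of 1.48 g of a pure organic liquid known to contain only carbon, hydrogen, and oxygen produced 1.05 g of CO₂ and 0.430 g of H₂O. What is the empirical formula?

mol C = 1.05 g CO₂ ÷ 44.009 g/mol = 0.02386 mol
mol H = 2 × 0.430 g H₂O ÷ 18.015 g/mol = 0.04774 mol
mass O = 1.48 − (0.2866 + 0.04812) = 1.145 g → mol O = 1.145 ÷ 15.999 = 0.07159 mol
Divide by the smallest (0.02386 mol): C 1.000, H 2.001, O 3.000

CH2O3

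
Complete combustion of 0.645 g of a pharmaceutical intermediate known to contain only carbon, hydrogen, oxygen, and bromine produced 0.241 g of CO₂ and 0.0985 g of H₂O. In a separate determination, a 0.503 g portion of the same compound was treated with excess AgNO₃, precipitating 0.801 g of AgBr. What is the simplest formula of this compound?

C2H4Br2O3

mol C = 0.241 g CO₂ ÷ 44.009 g/mol = 0.005476 mol
mol H = 2 × 0.0985 g H₂O ÷ 18.015 g/mol = 0.01094 mol
From the AgBr data: mol Br per gram of compound = (0.801 ÷ 187.772) ÷ 0.503 = 0.008481 mol/g, so in the 0.645 g combustion sample mol Br = 0.005470 mol
mass O = 0.645 − (0.06577 + 0.01102 + 0.4371) = 0.1311 g → mol O = 0.1311 ÷ 15.999 = 0.008196 mol
Divide by the smallest (0.005470 mol): C 1.001, H 1.999, Br 1.000, O 1.498
Multiplying each by 2 gives whole numbers: C 2.00, H 4.00, Br 2.00, O 3.00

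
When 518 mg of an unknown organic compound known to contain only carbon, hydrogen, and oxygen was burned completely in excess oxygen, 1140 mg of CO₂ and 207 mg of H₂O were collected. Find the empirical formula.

C9H8O4

mol C = 1.14 g CO₂ ÷ 44.009 g/mol = 0.02590 mol
mol H = 2 × 0.207 g H₂O ÷ 18.015 g/mol = 0.02298 mol
mass O = 0.518 − (0.3111 + 0.02316) = 0.1837 g → mol O = 0.1837 ÷ 15.999 = 0.01148 mol
Divide by the smallest (0.01148 mol): C 2.256, H 2.001, O 1.000
Multiplying each by 4 gives whole numbers: C 9.02, H 8.01, O 4.00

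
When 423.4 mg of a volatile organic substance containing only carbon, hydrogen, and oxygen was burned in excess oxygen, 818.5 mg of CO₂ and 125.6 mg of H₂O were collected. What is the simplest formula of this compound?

C8H6O5

mol C = 0.8185 g CO₂ ÷ 44.009 g/mol = 0.018598 mol
mol H = 2 × 0.1256 g H₂O ÷ 18.015 g/mol = 0.013944 mol
mass O = 0.4234 − (0.22339 + 0.014055) = 0.18596 g → mol O = 0.18596 ÷ 15.999 = 0.011623 mol
Divide by the smallest (0.011623 mol): C 1.600, H 1.200, O 1.000
Multiplying each by 5 gives whole numbers: C 8.00, H 6.00, O 5.00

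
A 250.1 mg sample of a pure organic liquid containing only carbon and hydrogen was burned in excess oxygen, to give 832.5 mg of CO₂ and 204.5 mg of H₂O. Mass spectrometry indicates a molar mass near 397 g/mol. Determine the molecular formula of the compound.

mol C = 0.8325 g CO₂ ÷ 44.009 g/mol = 0.018917 mol
mol H = 2 × 0.2045 g H₂O ÷ 18.015 g/mol = 0.022703 mol
Divide by the smallest (0.018917 mol): C 1.000, H 1.200
Multiplying each by 5 gives whole numbers: C 5.00, H 6.00
Empirical formula: C5H6
Empirical-formula mass = 66.10 g/mol; 397 ÷ 66.10 ≈ 6, so the molecular formula is C30H36.

C30H36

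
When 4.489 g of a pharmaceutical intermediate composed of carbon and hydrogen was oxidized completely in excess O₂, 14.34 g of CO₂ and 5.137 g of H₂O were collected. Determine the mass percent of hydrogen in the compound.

mol C = 14.34 g CO₂ ÷ 44.009 g/mol = 0.32584 mol
mol H = 2 × 5.137 g H₂O ÷ 18.015 g/mol = 0.57030 mol
mass % H = 0.57486 g ÷ 4.489 g × 100%

12.81%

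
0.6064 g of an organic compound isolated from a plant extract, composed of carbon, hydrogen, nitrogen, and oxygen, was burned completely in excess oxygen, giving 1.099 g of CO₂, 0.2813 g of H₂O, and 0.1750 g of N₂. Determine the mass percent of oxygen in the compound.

16.49%

mol C = 1.099 g CO₂ ÷ 44.009 g/mol = 0.024972 mol
mol H = 2 × 0.2813 g H₂O ÷ 18.015 g/mol = 0.031230 mol
mol N = 2 × 0.1750 g N₂ ÷ 28.014 g/mol = 0.012494 mol
mass O = 0.6064 − (0.29994 + 0.031479 + 0.17500) = 0.099980 g → mol O = 0.099980 ÷ 15.999 = 0.0062491 mol
mass % O = 0.099980 g ÷ 0.6064 g × 100%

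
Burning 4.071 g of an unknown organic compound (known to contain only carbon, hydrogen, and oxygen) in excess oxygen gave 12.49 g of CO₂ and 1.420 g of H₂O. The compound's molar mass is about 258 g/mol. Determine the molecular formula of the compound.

mol C = 12.49 g CO₂ ÷ 44.009 g/mol = 0.28381 mol
mol H = 2 × 1.420 g H₂O ÷ 18.015 g/mol = 0.15765 mol
mass O = 4.071 − (3.4088 + 0.15891) = 0.50330 g → mol O = 0.50330 ÷ 15.999 = 0.031458 mol
Divide by the smallest (0.031458 mol): C 9.022, H 5.011, O 1.000
Empirical formula: C9H5O
Empirical-formula mass = 129.14 g/mol; 258 ÷ 129.14 ≈ 2, so the molecular formula is C18H10O2.

C18H10O2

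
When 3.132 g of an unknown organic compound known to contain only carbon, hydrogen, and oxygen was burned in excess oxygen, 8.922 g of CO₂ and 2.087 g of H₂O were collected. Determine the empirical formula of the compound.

mol C = 8.922 g CO₂ ÷ 44.009 g/mol = 0.20273 mol
mol H = 2 × 2.087 g H₂O ÷ 18.015 g/mol = 0.23170 mol
mass O = 3.132 − (2.4350 + 0.23355) = 0.46345 g → mol O = 0.46345 ÷ 15.999 = 0.028967 mol
Divide by the smallest (0.028967 mol): C 6.999, H 7.999, O 1.000

C7H8O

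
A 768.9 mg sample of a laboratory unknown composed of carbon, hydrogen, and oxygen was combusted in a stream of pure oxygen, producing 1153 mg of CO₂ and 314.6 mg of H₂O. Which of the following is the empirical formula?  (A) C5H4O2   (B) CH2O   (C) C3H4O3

(C) C3H4O3

mol C = 1.153 g CO₂ ÷ 44.009 g/mol = 0.026199 mol
mol H = 2 × 0.3146 g H₂O ÷ 18.015 g/mol = 0.034926 mol
mass O = 0.7689 − (0.31468 + 0.035206) = 0.41902 g → mol O = 0.41902 ÷ 15.999 = 0.026190 mol
Divide by the smallest (0.026190 mol): C 1.000, H 1.334, O 1.000
Multiplying each by 3 gives whole numbers: C 3.00, H 4.00, O 3.00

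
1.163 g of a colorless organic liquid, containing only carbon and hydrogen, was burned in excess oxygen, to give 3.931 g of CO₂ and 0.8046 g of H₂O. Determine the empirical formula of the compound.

CH

mol C = 3.931 g CO₂ ÷ 44.009 g/mol = 0.089323 mol
mol H = 2 × 0.8046 g H₂O ÷ 18.015 g/mol = 0.089326 mol
Divide by the smallest (0.089323 mol): C 1.000, H 1.000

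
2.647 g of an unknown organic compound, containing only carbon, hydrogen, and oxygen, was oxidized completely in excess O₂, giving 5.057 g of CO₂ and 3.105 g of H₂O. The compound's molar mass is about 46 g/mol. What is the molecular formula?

C2H6O

mol C = 5.057 g CO₂ ÷ 44.009 g/mol = 0.11491 mol
mol H = 2 × 3.105 g H₂O ÷ 18.015 g/mol = 0.34471 mol
mass O = 2.647 − (1.3802 + 0.34747) = 0.91937 g → mol O = 0.91937 ÷ 15.999 = 0.057464 mol
Divide by the smallest (0.057464 mol): C 2.000, H 5.999, O 1.000
Empirical formula: C2H6O
Empirical-formula mass = 46.07 g/mol; 46 ÷ 46.07 ≈ 1, so the molecular formula is C2H6O.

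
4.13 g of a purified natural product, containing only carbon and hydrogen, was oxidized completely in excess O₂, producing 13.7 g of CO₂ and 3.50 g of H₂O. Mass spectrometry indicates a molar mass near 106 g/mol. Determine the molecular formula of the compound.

mol C = 13.7 g CO₂ ÷ 44.009 g/mol = 0.3113 mol
mol H = 2 × 3.50 g H₂O ÷ 18.015 g/mol = 0.3886 mol
Divide by the smallest (0.3113 mol): C 1.000, H 1.248
Multiplying each by 4 gives whole numbers: C 4.00, H 4.99
Empirical formula: C4H5
Empirical-formula mass = 53.08 g/mol; 106 ÷ 53.08 ≈ 2, so the molecular formula is C8H10.

C8H10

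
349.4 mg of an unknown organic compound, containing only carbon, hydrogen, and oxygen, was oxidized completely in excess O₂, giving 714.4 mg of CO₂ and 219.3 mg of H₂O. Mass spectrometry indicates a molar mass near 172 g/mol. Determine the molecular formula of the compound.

mol C = 0.7144 g CO₂ ÷ 44.009 g/mol = 0.016233 mol
mol H = 2 × 0.2193 g H₂O ÷ 18.015 g/mol = 0.024346 mol
mass O = 0.3494 − (0.19498 + 0.024541) = 0.12988 g → mol O = 0.12988 ÷ 15.999 = 0.0081182 mol
Divide by the smallest (0.0081182 mol): C 2.000, H 2.999, O 1.000
Empirical formula: C2H3O
Empirical-formula mass = 43.05 g/mol; 172 ÷ 43.05 ≈ 4, so the molecular formula is C8H12O4.

C8H12O4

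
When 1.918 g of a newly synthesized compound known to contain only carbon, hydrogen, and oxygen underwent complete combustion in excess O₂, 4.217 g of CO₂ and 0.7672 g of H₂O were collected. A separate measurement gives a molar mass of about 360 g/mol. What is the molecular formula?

mol C = 4.217 g CO₂ ÷ 44.009 g/mol = 0.095821 mol
mol H = 2 × 0.7672 g H₂O ÷ 18.015 g/mol = 0.085173 mol
mass O = 1.918 − (1.1509 + 0.085855) = 0.68124 g → mol O = 0.68124 ÷ 15.999 = 0.042580 mol
Divide by the smallest (0.042580 mol): C 2.250, H 2.000, O 1.000
Multiplying each by 4 gives whole numbers: C 9.00, H 8.00, O 4.00
Empirical formula: C9H8O4
Empirical-formula mass = 180.16 g/mol; 360 ÷ 180.16 ≈ 2, so the molecular formula is C18H16O8.

C18H16O8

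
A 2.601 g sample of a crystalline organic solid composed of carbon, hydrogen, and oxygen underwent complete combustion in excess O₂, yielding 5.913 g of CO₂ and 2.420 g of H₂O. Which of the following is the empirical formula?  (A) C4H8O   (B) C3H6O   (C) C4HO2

mol C = 5.913 g CO₂ ÷ 44.009 g/mol = 0.13436 mol
mol H = 2 × 2.420 g H₂O ÷ 18.015 g/mol = 0.26867 mol
mass O = 2.601 − (1.6138 + 0.27081) = 0.71640 g → mol O = 0.71640 ÷ 15.999 = 0.044778 mol
Divide by the smallest (0.044778 mol): C 3.001, H 6.000, O 1.000

(B) C3H6O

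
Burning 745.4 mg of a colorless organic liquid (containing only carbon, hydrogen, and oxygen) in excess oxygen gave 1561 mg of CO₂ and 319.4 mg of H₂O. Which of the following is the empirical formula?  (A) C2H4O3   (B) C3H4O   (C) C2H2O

(C) C2H2O

mol C = 1.561 g CO₂ ÷ 44.009 g/mol = 0.035470 mol
mol H = 2 × 0.3194 g H₂O ÷ 18.015 g/mol = 0.035459 mol
mass O = 0.7454 − (0.42603 + 0.035743) = 0.28363 g → mol O = 0.28363 ÷ 15.999 = 0.017728 mol
Divide by the smallest (0.017728 mol): C 2.001, H 2.000, O 1.000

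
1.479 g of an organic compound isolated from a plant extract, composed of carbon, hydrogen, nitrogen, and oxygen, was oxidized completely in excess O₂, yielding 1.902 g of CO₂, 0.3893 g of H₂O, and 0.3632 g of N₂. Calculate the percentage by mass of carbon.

mol C = 1.902 g CO₂ ÷ 44.009 g/mol = 0.043218 mol
mol H = 2 × 0.3893 g H₂O ÷ 18.015 g/mol = 0.043220 mol
mol N = 2 × 0.3632 g N₂ ÷ 28.014 g/mol = 0.025930 mol
mass O = 1.479 − (0.51910 + 0.043565 + 0.36320) = 0.55314 g → mol O = 0.55314 ÷ 15.999 = 0.034573 mol
mass % C = 0.51910 g ÷ 1.479 g × 100%

35.10%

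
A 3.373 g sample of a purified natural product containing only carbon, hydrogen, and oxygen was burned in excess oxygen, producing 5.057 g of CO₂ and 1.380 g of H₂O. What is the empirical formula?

mol C = 5.057 g CO₂ ÷ 44.009 g/mol = 0.11491 mol
mol H = 2 × 1.380 g H₂O ÷ 18.015 g/mol = 0.15321 mol
mass O = 3.373 − (1.3802 + 0.15443) = 1.8384 g → mol O = 1.8384 ÷ 15.999 = 0.11491 mol
Divide by the smallest (0.11491 mol): C 1.000, H 1.333, O 1.000
Multiplying each by 3 gives whole numbers: C 3.00, H 4.00, O 3.00

C3H4O3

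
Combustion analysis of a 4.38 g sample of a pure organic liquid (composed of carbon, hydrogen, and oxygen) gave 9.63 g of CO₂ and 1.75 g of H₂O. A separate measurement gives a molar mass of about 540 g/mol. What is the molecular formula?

C27H24O12

mol C = 9.63 g CO₂ ÷ 44.009 g/mol = 0.2188 mol
mol H = 2 × 1.75 g H₂O ÷ 18.015 g/mol = 0.1943 mol
mass O = 4.38 − (2.628 + 0.1958) = 1.556 g → mol O = 1.556 ÷ 15.999 = 0.09725 mol
Divide by the smallest (0.09725 mol): C 2.250, H 1.998, O 1.000
Multiplying each by 4 gives whole numbers: C 9.00, H 7.99, O 4.00
Empirical formula: C9H8O4
Empirical-formula mass = 180.16 g/mol; 540 ÷ 180.16 ≈ 3, so the molecular formula is C27H24O12.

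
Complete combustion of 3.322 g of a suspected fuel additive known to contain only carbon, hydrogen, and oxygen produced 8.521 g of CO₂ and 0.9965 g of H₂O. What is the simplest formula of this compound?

C7H4O2

mol C = 8.521 g CO₂ ÷ 44.009 g/mol = 0.19362 mol
mol H = 2 × 0.9965 g H₂O ÷ 18.015 g/mol = 0.11063 mol
mass O = 3.322 − (2.3256 + 0.11152) = 0.88492 g → mol O = 0.88492 ÷ 15.999 = 0.055311 mol
Divide by the smallest (0.055311 mol): C 3.501, H 2.000, O 1.000
Multiplying each by 2 gives whole numbers: C 7.00, H 4.00, O 2.00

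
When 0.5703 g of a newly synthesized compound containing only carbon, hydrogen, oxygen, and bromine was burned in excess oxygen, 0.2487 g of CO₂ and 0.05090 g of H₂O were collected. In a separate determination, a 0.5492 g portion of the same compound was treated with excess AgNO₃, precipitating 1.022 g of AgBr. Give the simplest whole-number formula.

C2H2Br2O

mol C = 0.2487 g CO₂ ÷ 44.009 g/mol = 0.0056511 mol
mol H = 2 × 0.05090 g H₂O ÷ 18.015 g/mol = 0.0056508 mol
From the AgBr data: mol Br per gram of compound = (1.022 ÷ 187.772) ÷ 0.5492 = 0.0099104 mol/g, so in the 0.5703 g combustion sample mol Br = 0.0056519 mol
mass O = 0.5703 − (0.067876 + 0.0056961 + 0.45161) = 0.045121 g → mol O = 0.045121 ÷ 15.999 = 0.0028202 mol
Divide by the smallest (0.0028202 mol): C 2.004, H 2.004, Br 2.004, O 1.000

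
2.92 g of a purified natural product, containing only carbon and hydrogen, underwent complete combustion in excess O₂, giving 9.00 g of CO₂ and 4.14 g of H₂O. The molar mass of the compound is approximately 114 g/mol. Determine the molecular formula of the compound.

C8H18

mol C = 9.00 g CO₂ ÷ 44.009 g/mol = 0.2045 mol
mol H = 2 × 4.14 g H₂O ÷ 18.015 g/mol = 0.4596 mol
Divide by the smallest (0.2045 mol): C 1.000, H 2.247
Multiplying each by 4 gives whole numbers: C 4.00, H 8.99
Empirical formula: C4H9
Empirical-formula mass = 57.12 g/mol; 114 ÷ 57.12 ≈ 2, so the molecular formula is C8H18.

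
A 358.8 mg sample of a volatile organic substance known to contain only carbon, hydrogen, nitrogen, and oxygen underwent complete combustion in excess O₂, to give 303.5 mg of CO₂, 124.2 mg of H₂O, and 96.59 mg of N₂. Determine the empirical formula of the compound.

C2H4N2O3

mol C = 0.3035 g CO₂ ÷ 44.009 g/mol = 0.0068963 mol
mol H = 2 × 0.1242 g H₂O ÷ 18.015 g/mol = 0.013789 mol
mol N = 2 × 0.09659 g N₂ ÷ 28.014 g/mol = 0.0068958 mol
mass O = 0.3588 − (0.082832 + 0.013899 + 0.096590) = 0.16548 g → mol O = 0.16548 ÷ 15.999 = 0.010343 mol
Divide by the smallest (0.0068958 mol): C 1.000, H 2.000, N 1.000, O 1.500
Multiplying each by 2 gives whole numbers: C 2.00, H 4.00, N 2.00, O 3.00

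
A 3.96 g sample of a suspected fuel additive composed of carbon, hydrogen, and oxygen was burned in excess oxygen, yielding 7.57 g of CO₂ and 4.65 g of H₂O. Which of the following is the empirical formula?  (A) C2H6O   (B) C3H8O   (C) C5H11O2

mol C = 7.57 g CO₂ ÷ 44.009 g/mol = 0.1720 mol
mol H = 2 × 4.65 g H₂O ÷ 18.015 g/mol = 0.5162 mol
mass O = 3.96 − (2.066 + 0.5204) = 1.374 g → mol O = 1.374 ÷ 15.999 = 0.08586 mol
Divide by the smallest (0.08586 mol): C 2.003, H 6.013, O 1.000

(A) C2H6O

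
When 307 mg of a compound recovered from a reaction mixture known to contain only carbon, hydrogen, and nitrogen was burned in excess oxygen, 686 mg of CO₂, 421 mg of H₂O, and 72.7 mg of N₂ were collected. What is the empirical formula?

C3H9N

mol C = 0.686 g CO₂ ÷ 44.009 g/mol = 0.01559 mol
mol H = 2 × 0.421 g H₂O ÷ 18.015 g/mol = 0.04674 mol
mol N = 2 × 0.0727 g N₂ ÷ 28.014 g/mol = 0.005190 mol
Divide by the smallest (0.005190 mol): C 3.003, H 9.005, N 1.000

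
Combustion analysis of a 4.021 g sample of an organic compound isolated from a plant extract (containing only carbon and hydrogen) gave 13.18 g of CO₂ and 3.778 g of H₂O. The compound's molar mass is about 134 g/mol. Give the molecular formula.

C10H14

mol C = 13.18 g CO₂ ÷ 44.009 g/mol = 0.29948 mol
mol H = 2 × 3.778 g H₂O ÷ 18.015 g/mol = 0.41943 mol
Divide by the smallest (0.29948 mol): C 1.000, H 1.401
Multiplying each by 5 gives whole numbers: C 5.00, H 7.00
Empirical formula: C5H7
Empirical-formula mass = 67.11 g/mol; 134 ÷ 67.11 ≈ 2, so the molecular formula is C10H14.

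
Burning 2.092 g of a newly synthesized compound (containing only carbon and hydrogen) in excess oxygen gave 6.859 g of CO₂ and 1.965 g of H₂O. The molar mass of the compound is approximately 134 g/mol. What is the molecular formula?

C10H14

mol C = 6.859 g CO₂ ÷ 44.009 g/mol = 0.15585 mol
mol H = 2 × 1.965 g H₂O ÷ 18.015 g/mol = 0.21815 mol
Divide by the smallest (0.15585 mol): C 1.000, H 1.400
Multiplying each by 5 gives whole numbers: C 5.00, H 7.00
Empirical formula: C5H7
Empirical-formula mass = 67.11 g/mol; 134 ÷ 67.11 ≈ 2, so the molecular formula is C10H14.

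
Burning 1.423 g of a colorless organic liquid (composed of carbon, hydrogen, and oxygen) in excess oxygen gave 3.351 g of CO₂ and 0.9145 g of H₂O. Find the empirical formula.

C3H4O

mol C = 3.351 g CO₂ ÷ 44.009 g/mol = 0.076144 mol
mol H = 2 × 0.9145 g H₂O ÷ 18.015 g/mol = 0.10153 mol
mass O = 1.423 − (0.91456 + 0.10234) = 0.40610 g → mol O = 0.40610 ÷ 15.999 = 0.025383 mol
Divide by the smallest (0.025383 mol): C 3.000, H 4.000, O 1.000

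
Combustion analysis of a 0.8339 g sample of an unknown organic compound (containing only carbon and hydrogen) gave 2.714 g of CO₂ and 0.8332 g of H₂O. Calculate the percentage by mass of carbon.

88.82%

mol C = 2.714 g CO₂ ÷ 44.009 g/mol = 0.061669 mol
mol H = 2 × 0.8332 g H₂O ÷ 18.015 g/mol = 0.092501 mol
mass % C = 0.74071 g ÷ 0.8339 g × 100%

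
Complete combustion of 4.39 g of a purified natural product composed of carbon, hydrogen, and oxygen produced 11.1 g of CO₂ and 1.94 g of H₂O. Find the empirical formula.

C7H6O2

mol C = 11.1 g CO₂ ÷ 44.009 g/mol = 0.2522 mol
mol H = 2 × 1.94 g H₂O ÷ 18.015 g/mol = 0.2154 mol
mass O = 4.39 − (3.029 + 0.2171) = 1.143 g → mol O = 1.143 ÷ 15.999 = 0.07147 mol
Divide by the smallest (0.07147 mol): C 3.529, H 3.013, O 1.000
Multiplying each by 2 gives whole numbers: C 7.06, H 6.03, O 2.00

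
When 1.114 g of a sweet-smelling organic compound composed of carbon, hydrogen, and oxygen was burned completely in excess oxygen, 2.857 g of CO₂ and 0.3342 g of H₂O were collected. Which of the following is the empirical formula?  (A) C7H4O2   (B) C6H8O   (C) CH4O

(A) C7H4O2

mol C = 2.857 g CO₂ ÷ 44.009 g/mol = 0.064919 mol
mol H = 2 × 0.3342 g H₂O ÷ 18.015 g/mol = 0.037102 mol
mass O = 1.114 − (0.77974 + 0.037399) = 0.29686 g → mol O = 0.29686 ÷ 15.999 = 0.018555 mol
Divide by the smallest (0.018555 mol): C 3.499, H 2.000, O 1.000
Multiplying each by 2 gives whole numbers: C 7.00, H 4.00, O 2.00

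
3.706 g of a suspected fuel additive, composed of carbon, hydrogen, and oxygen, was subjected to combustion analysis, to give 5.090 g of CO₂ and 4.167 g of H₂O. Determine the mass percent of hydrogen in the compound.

12.58%

mol C = 5.090 g CO₂ ÷ 44.009 g/mol = 0.11566 mol
mol H = 2 × 4.167 g H₂O ÷ 18.015 g/mol = 0.46261 mol
mass O = 3.706 − (1.3892 + 0.46632) = 1.8505 g → mol O = 1.8505 ÷ 15.999 = 0.11566 mol
mass % H = 0.46632 g ÷ 3.706 g × 100%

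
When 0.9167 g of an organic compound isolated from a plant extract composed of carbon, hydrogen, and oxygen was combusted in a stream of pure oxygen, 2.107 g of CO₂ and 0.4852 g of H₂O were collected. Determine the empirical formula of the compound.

mol C = 2.107 g CO₂ ÷ 44.009 g/mol = 0.047877 mol
mol H = 2 × 0.4852 g H₂O ÷ 18.015 g/mol = 0.053866 mol
mass O = 0.9167 − (0.57505 + 0.054297) = 0.28736 g → mol O = 0.28736 ÷ 15.999 = 0.017961 mol
Divide by the smallest (0.017961 mol): C 2.666, H 2.999, O 1.000
Multiplying each by 3 gives whole numbers: C 8.00, H 9.00, O 3.00

C8H9O3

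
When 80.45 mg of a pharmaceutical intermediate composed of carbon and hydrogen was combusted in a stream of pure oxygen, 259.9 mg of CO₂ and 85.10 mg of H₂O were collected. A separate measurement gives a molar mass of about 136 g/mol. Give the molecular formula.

C10H16

mol C = 0.2599 g CO₂ ÷ 44.009 g/mol = 0.0059056 mol
mol H = 2 × 0.08510 g H₂O ÷ 18.015 g/mol = 0.0094477 mol
Divide by the smallest (0.0059056 mol): C 1.000, H 1.600
Multiplying each by 5 gives whole numbers: C 5.00, H 8.00
Empirical formula: C5H8
Empirical-formula mass = 68.12 g/mol; 136 ÷ 68.12 ≈ 2, so the molecular formula is C10H16.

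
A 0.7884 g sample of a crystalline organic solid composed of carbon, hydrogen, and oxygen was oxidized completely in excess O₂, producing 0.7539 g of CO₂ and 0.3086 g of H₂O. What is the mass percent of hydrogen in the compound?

mol C = 0.7539 g CO₂ ÷ 44.009 g/mol = 0.017131 mol
mol H = 2 × 0.3086 g H₂O ÷ 18.015 g/mol = 0.034260 mol
mass O = 0.7884 − (0.20576 + 0.034534) = 0.54811 g → mol O = 0.54811 ÷ 15.999 = 0.034259 mol
mass % H = 0.034534 g ÷ 0.7884 g × 100%

4.38%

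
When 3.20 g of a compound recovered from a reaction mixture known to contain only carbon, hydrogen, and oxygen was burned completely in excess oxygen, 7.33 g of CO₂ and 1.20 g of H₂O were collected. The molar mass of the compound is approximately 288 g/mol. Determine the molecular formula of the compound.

mol C = 7.33 g CO₂ ÷ 44.009 g/mol = 0.1666 mol
mol H = 2 × 1.20 g H₂O ÷ 18.015 g/mol = 0.1332 mol
mass O = 3.20 − (2.001 + 0.1343) = 1.065 g → mol O = 1.065 ÷ 15.999 = 0.06658 mol
Divide by the smallest (0.06658 mol): C 2.502, H 2.001, O 1.000
Multiplying each by 2 gives whole numbers: C 5.00, H 4.00, O 2.00
Empirical formula: C5H4O2
Empirical-formula mass = 96.08 g/mol; 288 ÷ 96.08 ≈ 3, so the molecular formula is C15H12O6.

C15H12O6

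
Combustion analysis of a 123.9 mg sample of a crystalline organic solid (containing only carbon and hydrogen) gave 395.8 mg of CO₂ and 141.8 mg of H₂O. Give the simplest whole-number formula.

C4H7

mol C = 0.3958 g CO₂ ÷ 44.009 g/mol = 0.0089936 mol
mol H = 2 × 0.1418 g H₂O ÷ 18.015 g/mol = 0.015742 mol
Divide by the smallest (0.0089936 mol): C 1.000, H 1.750
Multiplying each by 4 gives whole numbers: C 4.00, H 7.00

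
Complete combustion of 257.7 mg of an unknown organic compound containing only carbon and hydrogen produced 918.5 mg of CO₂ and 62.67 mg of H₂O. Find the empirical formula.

mol C = 0.9185 g CO₂ ÷ 44.009 g/mol = 0.020871 mol
mol H = 2 × 0.06267 g H₂O ÷ 18.015 g/mol = 0.0069575 mol
Divide by the smallest (0.0069575 mol): C 3.000, H 1.000

C3H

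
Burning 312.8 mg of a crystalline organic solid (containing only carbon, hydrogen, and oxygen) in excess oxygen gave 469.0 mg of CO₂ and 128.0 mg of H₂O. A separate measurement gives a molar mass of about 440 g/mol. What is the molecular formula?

mol C = 0.4690 g CO₂ ÷ 44.009 g/mol = 0.010657 mol
mol H = 2 × 0.1280 g H₂O ÷ 18.015 g/mol = 0.014210 mol
mass O = 0.3128 − (0.12800 + 0.014324) = 0.17048 g → mol O = 0.17048 ÷ 15.999 = 0.010655 mol
Divide by the smallest (0.010655 mol): C 1.000, H 1.334, O 1.000
Multiplying each by 3 gives whole numbers: C 3.00, H 4.00, O 3.00
Empirical formula: C3H4O3
Empirical-formula mass = 88.06 g/mol; 440 ÷ 88.06 ≈ 5, so the molecular formula is C15H20O15.

C15H20O15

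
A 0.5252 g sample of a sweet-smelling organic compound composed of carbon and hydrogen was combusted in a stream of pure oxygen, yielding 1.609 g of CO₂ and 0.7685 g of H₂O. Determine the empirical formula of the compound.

mol C = 1.609 g CO₂ ÷ 44.009 g/mol = 0.036561 mol
mol H = 2 × 0.7685 g H₂O ÷ 18.015 g/mol = 0.085318 mol
Divide by the smallest (0.036561 mol): C 1.000, H 2.334
Multiplying each by 3 gives whole numbers: C 3.00, H 7.00

C3H7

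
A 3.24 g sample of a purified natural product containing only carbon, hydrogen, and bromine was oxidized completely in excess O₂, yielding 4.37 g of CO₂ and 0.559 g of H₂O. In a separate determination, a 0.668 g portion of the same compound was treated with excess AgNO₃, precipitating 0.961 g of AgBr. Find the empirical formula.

mol C = 4.37 g CO₂ ÷ 44.009 g/mol = 0.09930 mol
mol H = 2 × 0.559 g H₂O ÷ 18.015 g/mol = 0.06206 mol
From the AgBr data: mol Br per gram of compound = (0.961 ÷ 187.772) ÷ 0.668 = 0.007662 mol/g, so in the 3.24 g combustion sample mol Br = 0.02482 mol
Divide by the smallest (0.02482 mol): C 4.000, H 2.500, Br 1.000
Multiplying each by 2 gives whole numbers: C 8.00, H 5.00, Br 2.00

C8H5Br2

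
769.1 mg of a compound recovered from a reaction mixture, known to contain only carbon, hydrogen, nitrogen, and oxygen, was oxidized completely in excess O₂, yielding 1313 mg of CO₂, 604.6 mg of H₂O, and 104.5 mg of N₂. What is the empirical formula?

C4H9NO2

mol C = 1.313 g CO₂ ÷ 44.009 g/mol = 0.029835 mol
mol H = 2 × 0.6046 g H₂O ÷ 18.015 g/mol = 0.067122 mol
mol N = 2 × 0.1045 g N₂ ÷ 28.014 g/mol = 0.0074606 mol
mass O = 0.7691 − (0.35835 + 0.067659 + 0.10450) = 0.23860 g → mol O = 0.23860 ÷ 15.999 = 0.014913 mol
Divide by the smallest (0.0074606 mol): C 3.999, H 8.997, N 1.000, O 1.999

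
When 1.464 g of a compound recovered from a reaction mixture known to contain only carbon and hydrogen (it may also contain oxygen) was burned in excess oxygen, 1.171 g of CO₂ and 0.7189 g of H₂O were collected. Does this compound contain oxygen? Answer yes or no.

mol C = 1.171 g CO₂ ÷ 44.009 g/mol = 0.026608 mol
mol H = 2 × 0.7189 g H₂O ÷ 18.015 g/mol = 0.079811 mol
C and H account for only 0.40004 g of the 1.464 g sample; the remaining 1.0640 g must be oxygen.

yes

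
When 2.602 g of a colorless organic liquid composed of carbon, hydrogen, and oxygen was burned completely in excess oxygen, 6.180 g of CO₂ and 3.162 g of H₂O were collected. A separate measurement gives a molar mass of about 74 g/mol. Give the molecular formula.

mol C = 6.180 g CO₂ ÷ 44.009 g/mol = 0.14043 mol
mol H = 2 × 3.162 g H₂O ÷ 18.015 g/mol = 0.35104 mol
mass O = 2.602 − (1.6867 + 0.35385) = 0.56150 g → mol O = 0.56150 ÷ 15.999 = 0.035096 mol
Divide by the smallest (0.035096 mol): C 4.001, H 10.002, O 1.000
Empirical formula: C4H10O
Empirical-formula mass = 74.12 g/mol; 74 ÷ 74.12 ≈ 1, so the molecular formula is C4H10O.

C4H10O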